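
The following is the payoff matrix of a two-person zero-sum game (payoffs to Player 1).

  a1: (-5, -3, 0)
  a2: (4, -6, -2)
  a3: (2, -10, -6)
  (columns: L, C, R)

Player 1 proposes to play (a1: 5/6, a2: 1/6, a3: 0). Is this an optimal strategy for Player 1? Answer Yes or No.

Against L this mix gives (5/6)·(-5) + (1/6)·4 = -7/2.
Against C this mix gives (5/6)·(-3) + (1/6)·(-6) = -7/2.
Against R this mix gives (5/6)·0 + (1/6)·(-2) = -1/3.
All of Player 2's active replies (L, C) yield -7/2, and no column does worse for Player 1. The mix makes Player 2 indifferent and guarantees -7/2, so it is optimal.

Yes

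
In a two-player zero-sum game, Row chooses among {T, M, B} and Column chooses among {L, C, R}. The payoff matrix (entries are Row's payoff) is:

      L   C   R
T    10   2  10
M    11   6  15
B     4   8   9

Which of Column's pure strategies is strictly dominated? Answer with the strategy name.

R

C holds Row's payoff strictly below R in every row: 2 < 10, 6 < 15, 8 < 9.
So R is strictly dominated for Column.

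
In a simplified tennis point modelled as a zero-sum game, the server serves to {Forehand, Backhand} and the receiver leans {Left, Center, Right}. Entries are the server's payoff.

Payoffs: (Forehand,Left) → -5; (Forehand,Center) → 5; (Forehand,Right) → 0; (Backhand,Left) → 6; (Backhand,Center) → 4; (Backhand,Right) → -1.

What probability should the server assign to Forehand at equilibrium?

Row minima: Forehand → -5, Backhand → -1; maximin = -1.
Column maxima: Left → 6, Center → 5, Right → 0; minimax = 0.
-1 ≠ 0, so there is no saddle point; optimal play is mixed.
Center is strictly dominated by Right (it gives the server strictly more in every row), so the receiver never plays it.
On the remaining 2×2 (Forehand, Backhand vs Left, Right):
Let the server play Forehand with probability p. Expected payoff against Left: (-5)p + 6(1−p) = −11p + 6; against Right: 0p + (-1)(1−p) = p − 1.
Setting these equal: −11p + 6 = p − 1 ⇒ −12p = -7 ⇒ p = 7/12, and the value is (-11)·(7/12) + 6 = -5/12.
For the receiver: with q = P(Left), equating Forehand's and Backhand's payoffs gives −5q = 7q − 1 ⇒ q = 1/12.

7/12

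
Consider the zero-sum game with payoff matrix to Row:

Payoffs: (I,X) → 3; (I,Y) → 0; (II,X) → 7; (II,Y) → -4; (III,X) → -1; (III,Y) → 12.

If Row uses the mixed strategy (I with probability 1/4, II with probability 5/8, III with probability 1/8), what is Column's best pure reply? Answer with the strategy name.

Y

If Column plays X, Row's expected payoff is (1/4)·3 + (5/8)·7 + (1/8)·(-1) = 5.
If Column plays Y, Row's expected payoff is (1/4)·0 + (5/8)·(-4) + (1/8)·12 = -1.
Column minimizes Row's payoff; the smallest is -1, so the best response is Y.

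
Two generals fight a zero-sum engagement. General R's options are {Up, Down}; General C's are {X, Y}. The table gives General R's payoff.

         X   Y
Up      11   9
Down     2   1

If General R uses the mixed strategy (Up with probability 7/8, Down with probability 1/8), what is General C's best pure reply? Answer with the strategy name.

If General C plays X, General R's expected payoff is (7/8)·11 + (1/8)·2 = 79/8.
If General C plays Y, General R's expected payoff is (7/8)·9 + (1/8)·1 = 8.
General C minimizes General R's payoff; the smallest is 8, so the best response is Y.

Y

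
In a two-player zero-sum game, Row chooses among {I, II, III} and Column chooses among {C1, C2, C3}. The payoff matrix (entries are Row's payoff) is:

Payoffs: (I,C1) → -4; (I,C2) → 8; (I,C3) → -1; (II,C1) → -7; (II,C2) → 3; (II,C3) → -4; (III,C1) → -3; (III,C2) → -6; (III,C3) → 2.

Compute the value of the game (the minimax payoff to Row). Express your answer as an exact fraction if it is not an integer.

Row minima: I → -4, II → -7, III → -6; maximin = -4.
Column maxima: C1 → -3, C2 → 8, C3 → 2; minimax = -3.
-4 ≠ -3, so there is no saddle point; optimal play is mixed.
II is strictly dominated by I, so Row never plays it.
C3 is strictly dominated by C1 (it gives Row strictly more in every row), so Column never plays it.
On the remaining 2×2 (I, III vs C1, C2):
Let Row play I with probability p. Expected payoff against C1: (-4)p + (-3)(1−p) = −p − 3; against C2: 8p + (-6)(1−p) = 14p − 6.
Setting these equal: −p − 3 = 14p − 6 ⇒ −15p = -3 ⇒ p = 1/5, and the value is (-1)·(1/5) − 3 = -16/5.
For Column: with q = P(C1), equating I's and III's payoffs gives −12q + 8 = 3q − 6 ⇒ q = 14/15.

-16/5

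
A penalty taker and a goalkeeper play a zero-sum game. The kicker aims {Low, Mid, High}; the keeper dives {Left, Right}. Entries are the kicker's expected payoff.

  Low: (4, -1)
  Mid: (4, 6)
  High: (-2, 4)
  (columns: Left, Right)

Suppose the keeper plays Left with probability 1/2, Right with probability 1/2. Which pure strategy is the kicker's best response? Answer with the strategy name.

Expected payoff of Low: (1/2)·4 + (1/2)·(-1) = 3/2.
Expected payoff of Mid: (1/2)·4 + (1/2)·6 = 5.
Expected payoff of High: (1/2)·(-2) + (1/2)·4 = 1.
The largest is 5, so the kicker's best response is Mid.

Mid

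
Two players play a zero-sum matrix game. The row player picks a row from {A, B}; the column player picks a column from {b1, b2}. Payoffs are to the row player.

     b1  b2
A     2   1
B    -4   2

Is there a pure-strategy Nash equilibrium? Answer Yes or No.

Row minima: A → 1, B → -4; maximin = 1.
Column maxima: b1 → 2, b2 → 2; minimax = 2.
1 ≠ 2, so no pure-strategy equilibrium exists.

No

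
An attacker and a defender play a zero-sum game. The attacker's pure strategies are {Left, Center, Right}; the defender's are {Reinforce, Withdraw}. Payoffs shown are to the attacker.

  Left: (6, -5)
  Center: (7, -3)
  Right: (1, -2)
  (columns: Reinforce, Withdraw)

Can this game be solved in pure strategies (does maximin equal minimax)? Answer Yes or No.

Yes

Row minima: Left → -5, Center → -3, Right → -2; maximin = -2.
Column maxima: Reinforce → 7, Withdraw → -2; minimax = -2.
maximin = minimax = -2, so a saddle point exists.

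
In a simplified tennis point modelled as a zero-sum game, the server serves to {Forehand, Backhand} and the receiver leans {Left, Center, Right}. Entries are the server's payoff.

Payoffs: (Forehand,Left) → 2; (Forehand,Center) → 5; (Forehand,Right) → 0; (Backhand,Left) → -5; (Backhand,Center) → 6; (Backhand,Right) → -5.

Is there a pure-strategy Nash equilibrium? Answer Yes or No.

Yes

Row minima: Forehand → 0, Backhand → -5; maximin = 0.
Column maxima: Left → 2, Center → 6, Right → 0; minimax = 0.
maximin = minimax = 0, so a saddle point exists.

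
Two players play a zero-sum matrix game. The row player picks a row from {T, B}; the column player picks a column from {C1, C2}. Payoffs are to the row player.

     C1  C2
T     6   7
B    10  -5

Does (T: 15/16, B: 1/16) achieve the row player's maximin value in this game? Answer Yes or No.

Against C1 this mix gives (15/16)·6 + (1/16)·10 = 25/4.
Against C2 this mix gives (15/16)·7 + (1/16)·(-5) = 25/4.
All of the column player's active replies (C1, C2) yield 25/4, and no column does worse for the row player. The mix makes the column player indifferent and guarantees 25/4, so it is optimal.

Yes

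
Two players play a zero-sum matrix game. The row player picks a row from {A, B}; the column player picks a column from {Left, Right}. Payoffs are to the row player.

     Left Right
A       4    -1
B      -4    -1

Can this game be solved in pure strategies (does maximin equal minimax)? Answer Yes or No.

Yes

Row minima: A → -1, B → -4; maximin = -1.
Column maxima: Left → 4, Right → -1; minimax = -1.
maximin = minimax = -1, so a saddle point exists.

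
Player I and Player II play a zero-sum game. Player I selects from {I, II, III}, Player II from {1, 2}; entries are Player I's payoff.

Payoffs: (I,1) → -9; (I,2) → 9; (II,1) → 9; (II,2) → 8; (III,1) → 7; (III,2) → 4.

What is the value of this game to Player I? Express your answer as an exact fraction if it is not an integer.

153/19

Row minima: I → -9, II → 8, III → 4; maximin = 8.
Column maxima: 1 → 9, 2 → 9; minimax = 9.
8 ≠ 9, so there is no saddle point; optimal play is mixed.
III is strictly dominated by II, so Player I never plays it.
On the remaining 2×2 (I, II vs 1, 2):
Let Player I play I with probability p. Expected payoff against 1: (-9)p + 9(1−p) = −18p + 9; against 2: 9p + 8(1−p) = p + 8.
Setting these equal: −18p + 9 = p + 8 ⇒ −19p = -1 ⇒ p = 1/19, and the value is (-18)·(1/19) + 9 = 153/19.
For Player II: with q = P(1), equating I's and II's payoffs gives −18q + 9 = q + 8 ⇒ q = 1/19.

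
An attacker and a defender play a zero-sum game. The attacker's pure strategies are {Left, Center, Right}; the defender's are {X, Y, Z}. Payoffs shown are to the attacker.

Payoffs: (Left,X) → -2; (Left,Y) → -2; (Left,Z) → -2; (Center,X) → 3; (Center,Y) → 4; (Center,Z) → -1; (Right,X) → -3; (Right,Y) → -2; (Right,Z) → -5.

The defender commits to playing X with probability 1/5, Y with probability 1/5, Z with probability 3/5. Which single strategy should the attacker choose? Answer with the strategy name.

Center

Expected payoff of Left: (1/5)·(-2) + (1/5)·(-2) + (3/5)·(-2) = -2.
Expected payoff of Center: (1/5)·3 + (1/5)·4 + (3/5)·(-1) = 4/5.
Expected payoff of Right: (1/5)·(-3) + (1/5)·(-2) + (3/5)·(-5) = -4.
The largest is 4/5, so the attacker's best response is Center.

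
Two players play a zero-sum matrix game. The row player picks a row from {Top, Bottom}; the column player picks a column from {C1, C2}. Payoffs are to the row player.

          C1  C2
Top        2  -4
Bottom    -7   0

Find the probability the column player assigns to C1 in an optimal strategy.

4/13

Row minima: Top → -4, Bottom → -7; maximin = -4.
Column maxima: C1 → 2, C2 → 0; minimax = 0.
-4 ≠ 0, so there is no saddle point; optimal play is mixed.
Let the row player play Top with probability p. Expected payoff against C1: 2p + (-7)(1−p) = 9p − 7; against C2: (-4)p + 0(1−p) = −4p.
Setting these equal: 9p − 7 = −4p ⇒ 13p = 7 ⇒ p = 7/13, and the value is (9)·(7/13) − 7 = -28/13.
For the column player: with q = P(C1), equating Top's and Bottom's payoffs gives 6q − 4 = −7q ⇒ q = 4/13.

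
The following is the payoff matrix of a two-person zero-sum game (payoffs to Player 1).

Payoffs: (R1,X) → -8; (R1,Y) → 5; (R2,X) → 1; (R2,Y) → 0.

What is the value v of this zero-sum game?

5/14

Row minima: R1 → -8, R2 → 0; maximin = 0.
Column maxima: X → 1, Y → 5; minimax = 1.
0 ≠ 1, so there is no saddle point; optimal play is mixed.
Let Player 1 play R1 with probability p. Expected payoff against X: (-8)p + 1(1−p) = −9p + 1; against Y: 5p + 0(1−p) = 5p.
Setting these equal: −9p + 1 = 5p ⇒ −14p = -1 ⇒ p = 1/14, and the value is (-9)·(1/14) + 1 = 5/14.
For Player 2: with q = P(X), equating R1's and R2's payoffs gives −13q + 5 = q ⇒ q = 5/14.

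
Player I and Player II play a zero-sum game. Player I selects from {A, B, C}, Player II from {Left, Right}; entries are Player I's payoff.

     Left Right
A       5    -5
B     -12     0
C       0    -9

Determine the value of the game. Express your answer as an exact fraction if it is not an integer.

-30/11

Row minima: A → -5, B → -12, C → -9; maximin = -5.
Column maxima: Left → 5, Right → 0; minimax = 0.
-5 ≠ 0, so there is no saddle point; optimal play is mixed.
C is strictly dominated by A, so Player I never plays it.
On the remaining 2×2 (A, B vs Left, Right):
Let Player I play A with probability p. Expected payoff against Left: 5p + (-12)(1−p) = 17p − 12; against Right: (-5)p + 0(1−p) = −5p.
Setting these equal: 17p − 12 = −5p ⇒ 22p = 12 ⇒ p = 6/11, and the value is (17)·(6/11) − 12 = -30/11.
For Player II: with q = P(Left), equating A's and B's payoffs gives 10q − 5 = −12q ⇒ q = 5/22.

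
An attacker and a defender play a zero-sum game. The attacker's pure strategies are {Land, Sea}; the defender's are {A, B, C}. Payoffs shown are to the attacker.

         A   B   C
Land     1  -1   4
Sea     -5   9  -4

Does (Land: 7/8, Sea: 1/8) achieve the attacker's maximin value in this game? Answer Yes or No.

Against A this mix gives (7/8)·1 + (1/8)·(-5) = 1/4.
Against B this mix gives (7/8)·(-1) + (1/8)·9 = 1/4.
Against C this mix gives (7/8)·4 + (1/8)·(-4) = 3.
All of the defender's active replies (A, B) yield 1/4, and no column does worse for the attacker. The mix makes the defender indifferent and guarantees 1/4, so it is optimal.

Yes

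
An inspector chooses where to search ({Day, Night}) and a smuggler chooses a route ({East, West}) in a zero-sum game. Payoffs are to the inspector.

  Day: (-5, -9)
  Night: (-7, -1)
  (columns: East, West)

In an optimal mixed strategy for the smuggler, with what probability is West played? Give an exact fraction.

Row minima: Day → -9, Night → -7; maximin = -7.
Column maxima: East → -5, West → -1; minimax = -5.
-7 ≠ -5, so there is no saddle point; optimal play is mixed.
Let the inspector play Day with probability p. Expected payoff against East: (-5)p + (-7)(1−p) = 2p − 7; against West: (-9)p + (-1)(1−p) = −8p − 1.
Setting these equal: 2p − 7 = −8p − 1 ⇒ 10p = 6 ⇒ p = 3/5, and the value is (2)·(3/5) − 7 = -29/5.
For the smuggler: with q = P(East), equating Day's and Night's payoffs gives 4q − 9 = −6q − 1 ⇒ q = 4/5.

1/5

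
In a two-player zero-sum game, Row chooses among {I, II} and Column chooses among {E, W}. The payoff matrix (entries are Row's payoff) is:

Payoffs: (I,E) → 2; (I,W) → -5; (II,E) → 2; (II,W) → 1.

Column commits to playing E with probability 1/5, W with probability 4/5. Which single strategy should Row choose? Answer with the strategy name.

Expected payoff of I: (1/5)·2 + (4/5)·(-5) = -18/5.
Expected payoff of II: (1/5)·2 + (4/5)·1 = 6/5.
The largest is 6/5, so Row's best response is II.

II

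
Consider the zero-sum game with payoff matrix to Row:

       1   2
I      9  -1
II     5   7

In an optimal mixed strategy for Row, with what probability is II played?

Row minima: I → -1, II → 5; maximin = 5.
Column maxima: 1 → 9, 2 → 7; minimax = 7.
5 ≠ 7, so there is no saddle point; optimal play is mixed.
Let Row play I with probability p. Expected payoff against 1: 9p + 5(1−p) = 4p + 5; against 2: (-1)p + 7(1−p) = −8p + 7.
Setting these equal: 4p + 5 = −8p + 7 ⇒ 12p = 2 ⇒ p = 1/6, and the value is (4)·(1/6) + 5 = 17/3.
For Column: with q = P(1), equating I's and II's payoffs gives 10q − 1 = −2q + 7 ⇒ q = 2/3.

5/6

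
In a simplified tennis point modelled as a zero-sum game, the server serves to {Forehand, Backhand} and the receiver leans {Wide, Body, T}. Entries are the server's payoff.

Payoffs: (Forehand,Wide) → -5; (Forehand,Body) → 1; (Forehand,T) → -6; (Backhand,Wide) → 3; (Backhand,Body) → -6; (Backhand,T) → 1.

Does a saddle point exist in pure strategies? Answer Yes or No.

Row minima: Forehand → -6, Backhand → -6; maximin = -6.
Column maxima: Wide → 3, Body → 1, T → 1; minimax = 1.
-6 ≠ 1, so no pure-strategy equilibrium exists.

No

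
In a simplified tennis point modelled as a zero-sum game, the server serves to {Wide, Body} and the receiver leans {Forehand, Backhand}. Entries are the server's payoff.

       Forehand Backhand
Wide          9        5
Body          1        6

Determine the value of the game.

49/9

Row minima: Wide → 5, Body → 1; maximin = 5.
Column maxima: Forehand → 9, Backhand → 6; minimax = 6.
5 ≠ 6, so there is no saddle point; optimal play is mixed.
Let the server play Wide with probability p. Expected payoff against Forehand: 9p + 1(1−p) = 8p + 1; against Backhand: 5p + 6(1−p) = −p + 6.
Setting these equal: 8p + 1 = −p + 6 ⇒ 9p = 5 ⇒ p = 5/9, and the value is (8)·(5/9) + 1 = 49/9.
For the receiver: with q = P(Forehand), equating Wide's and Body's payoffs gives 4q + 5 = −5q + 6 ⇒ q = 1/9.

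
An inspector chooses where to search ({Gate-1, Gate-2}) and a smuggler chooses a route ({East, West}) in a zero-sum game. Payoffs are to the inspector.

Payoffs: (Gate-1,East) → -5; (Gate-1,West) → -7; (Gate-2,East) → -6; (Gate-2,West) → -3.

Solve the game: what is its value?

Row minima: Gate-1 → -7, Gate-2 → -6; maximin = -6.
Column maxima: East → -5, West → -3; minimax = -5.
-6 ≠ -5, so there is no saddle point; optimal play is mixed.
Let the inspector play Gate-1 with probability p. Expected payoff against East: (-5)p + (-6)(1−p) = p − 6; against West: (-7)p + (-3)(1−p) = −4p − 3.
Setting these equal: p − 6 = −4p − 3 ⇒ 5p = 3 ⇒ p = 3/5, and the value is (1)·(3/5) − 6 = -27/5.
For the smuggler: with q = P(East), equating Gate-1's and Gate-2's payoffs gives 2q − 7 = −3q − 3 ⇒ q = 4/5.

-27/5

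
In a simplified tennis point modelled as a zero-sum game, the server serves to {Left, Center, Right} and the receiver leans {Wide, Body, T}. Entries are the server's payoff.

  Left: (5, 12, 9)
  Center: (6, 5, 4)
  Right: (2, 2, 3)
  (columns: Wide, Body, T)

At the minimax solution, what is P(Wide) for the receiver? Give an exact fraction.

5/6

Row minima: Left → 5, Center → 4, Right → 2; maximin = 5.
Column maxima: Wide → 6, Body → 12, T → 9; minimax = 6.
5 ≠ 6, so there is no saddle point; optimal play is mixed.
Right is strictly dominated by Left, so the server never plays it.
With Right eliminated, Body is strictly dominated by T (it gives the server strictly more in every remaining row), so the receiver never plays it.
On the remaining 2×2 (Left, Center vs Wide, T):
Let the server play Left with probability p. Expected payoff against Wide: 5p + 6(1−p) = −p + 6; against T: 9p + 4(1−p) = 5p + 4.
Setting these equal: −p + 6 = 5p + 4 ⇒ −6p = -2 ⇒ p = 1/3, and the value is (-1)·(1/3) + 6 = 17/3.
For the receiver: with q = P(Wide), equating Left's and Center's payoffs gives −4q + 9 = 2q + 4 ⇒ q = 5/6.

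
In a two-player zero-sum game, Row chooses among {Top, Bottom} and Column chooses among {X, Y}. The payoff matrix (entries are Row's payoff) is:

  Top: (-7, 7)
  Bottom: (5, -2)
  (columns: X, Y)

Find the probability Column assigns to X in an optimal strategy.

3/7

Row minima: Top → -7, Bottom → -2; maximin = -2.
Column maxima: X → 5, Y → 7; minimax = 5.
-2 ≠ 5, so there is no saddle point; optimal play is mixed.
Let Row play Top with probability p. Expected payoff against X: (-7)p + 5(1−p) = −12p + 5; against Y: 7p + (-2)(1−p) = 9p − 2.
Setting these equal: −12p + 5 = 9p − 2 ⇒ −21p = -7 ⇒ p = 1/3, and the value is (-12)·(1/3) + 5 = 1.
For Column: with q = P(X), equating Top's and Bottom's payoffs gives −14q + 7 = 7q − 2 ⇒ q = 3/7.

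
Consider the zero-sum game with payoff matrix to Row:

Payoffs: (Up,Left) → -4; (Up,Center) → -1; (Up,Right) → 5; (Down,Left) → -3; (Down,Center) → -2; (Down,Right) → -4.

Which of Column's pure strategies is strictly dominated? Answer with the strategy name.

Center

Left holds Row's payoff strictly below Center in every row: -4 < -1, -3 < -2.
So Center is strictly dominated for Column.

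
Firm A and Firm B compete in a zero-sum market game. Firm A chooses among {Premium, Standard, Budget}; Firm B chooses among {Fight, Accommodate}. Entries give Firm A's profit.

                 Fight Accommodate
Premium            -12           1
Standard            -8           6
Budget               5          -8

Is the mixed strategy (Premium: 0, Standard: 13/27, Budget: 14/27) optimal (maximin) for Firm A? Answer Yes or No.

Yes

Against Fight this mix gives (13/27)·(-8) + (14/27)·5 = -34/27.
Against Accommodate this mix gives (13/27)·6 + (14/27)·(-8) = -34/27.
All of Firm B's active replies (Fight, Accommodate) yield -34/27, and no column does worse for Firm A. The mix makes Firm B indifferent and guarantees -34/27, so it is optimal.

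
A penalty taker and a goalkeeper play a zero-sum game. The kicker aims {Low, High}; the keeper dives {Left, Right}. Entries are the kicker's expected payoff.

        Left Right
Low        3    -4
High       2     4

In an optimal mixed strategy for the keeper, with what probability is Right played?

Row minima: Low → -4, High → 2; maximin = 2.
Column maxima: Left → 3, Right → 4; minimax = 3.
2 ≠ 3, so there is no saddle point; optimal play is mixed.
Let the kicker play Low with probability p. Expected payoff against Left: 3p + 2(1−p) = p + 2; against Right: (-4)p + 4(1−p) = −8p + 4.
Setting these equal: p + 2 = −8p + 4 ⇒ 9p = 2 ⇒ p = 2/9, and the value is (1)·(2/9) + 2 = 20/9.
For the keeper: with q = P(Left), equating Low's and High's payoffs gives 7q − 4 = −2q + 4 ⇒ q = 8/9.

1/9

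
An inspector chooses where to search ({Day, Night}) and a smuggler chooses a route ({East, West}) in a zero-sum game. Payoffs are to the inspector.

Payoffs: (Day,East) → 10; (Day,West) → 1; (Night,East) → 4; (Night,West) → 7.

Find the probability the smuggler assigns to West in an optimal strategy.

Row minima: Day → 1, Night → 4; maximin = 4.
Column maxima: East → 10, West → 7; minimax = 7.
4 ≠ 7, so there is no saddle point; optimal play is mixed.
Let the inspector play Day with probability p. Expected payoff against East: 10p + 4(1−p) = 6p + 4; against West: 1p + 7(1−p) = −6p + 7.
Setting these equal: 6p + 4 = −6p + 7 ⇒ 12p = 3 ⇒ p = 1/4, and the value is (6)·(1/4) + 4 = 11/2.
For the smuggler: with q = P(East), equating Day's and Night's payoffs gives 9q + 1 = −3q + 7 ⇒ q = 1/2.

1/2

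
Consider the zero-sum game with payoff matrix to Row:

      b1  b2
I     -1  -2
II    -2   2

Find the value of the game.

-6/5

Row minima: I → -2, II → -2; maximin = -2.
Column maxima: b1 → -1, b2 → 2; minimax = -1.
-2 ≠ -1, so there is no saddle point; optimal play is mixed.
Let Row play I with probability p. Expected payoff against b1: (-1)p + (-2)(1−p) = p − 2; against b2: (-2)p + 2(1−p) = −4p + 2.
Setting these equal: p − 2 = −4p + 2 ⇒ 5p = 4 ⇒ p = 4/5, and the value is (1)·(4/5) − 2 = -6/5.
For Column: with q = P(b1), equating I's and II's payoffs gives q − 2 = −4q + 2 ⇒ q = 4/5.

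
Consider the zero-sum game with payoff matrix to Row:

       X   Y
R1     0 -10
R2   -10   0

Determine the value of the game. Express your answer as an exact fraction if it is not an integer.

Row minima: R1 → -10, R2 → -10; maximin = -10.
Column maxima: X → 0, Y → 0; minimax = 0.
-10 ≠ 0, so there is no saddle point; optimal play is mixed.
Let Row play R1 with probability p. Expected payoff against X: 0p + (-10)(1−p) = 10p − 10; against Y: (-10)p + 0(1−p) = −10p.
Setting these equal: 10p − 10 = −10p ⇒ 20p = 10 ⇒ p = 1/2, and the value is (10)·(1/2) − 10 = -5.
For Column: with q = P(X), equating R1's and R2's payoffs gives 10q − 10 = −10q ⇒ q = 1/2.

-5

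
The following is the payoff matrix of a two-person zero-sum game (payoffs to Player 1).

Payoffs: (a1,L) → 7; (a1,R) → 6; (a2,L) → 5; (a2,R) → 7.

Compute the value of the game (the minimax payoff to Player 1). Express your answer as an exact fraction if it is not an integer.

19/3

Row minima: a1 → 6, a2 → 5; maximin = 6.
Column maxima: L → 7, R → 7; minimax = 7.
6 ≠ 7, so there is no saddle point; optimal play is mixed.
Let Player 1 play a1 with probability p. Expected payoff against L: 7p + 5(1−p) = 2p + 5; against R: 6p + 7(1−p) = −p + 7.
Setting these equal: 2p + 5 = −p + 7 ⇒ 3p = 2 ⇒ p = 2/3, and the value is (2)·(2/3) + 5 = 19/3.
For Player 2: with q = P(L), equating a1's and a2's payoffs gives q + 6 = −2q + 7 ⇒ q = 1/3.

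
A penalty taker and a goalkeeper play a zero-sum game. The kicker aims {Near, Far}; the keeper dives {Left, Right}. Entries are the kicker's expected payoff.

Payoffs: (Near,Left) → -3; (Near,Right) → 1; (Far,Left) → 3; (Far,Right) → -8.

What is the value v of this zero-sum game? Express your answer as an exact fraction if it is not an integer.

Row minima: Near → -3, Far → -8; maximin = -3.
Column maxima: Left → 3, Right → 1; minimax = 1.
-3 ≠ 1, so there is no saddle point; optimal play is mixed.
Let the kicker play Near with probability p. Expected payoff against Left: (-3)p + 3(1−p) = −6p + 3; against Right: 1p + (-8)(1−p) = 9p − 8.
Setting these equal: −6p + 3 = 9p − 8 ⇒ −15p = -11 ⇒ p = 11/15, and the value is (-6)·(11/15) + 3 = -7/5.
For the keeper: with q = P(Left), equating Near's and Far's payoffs gives −4q + 1 = 11q − 8 ⇒ q = 3/5.

-7/5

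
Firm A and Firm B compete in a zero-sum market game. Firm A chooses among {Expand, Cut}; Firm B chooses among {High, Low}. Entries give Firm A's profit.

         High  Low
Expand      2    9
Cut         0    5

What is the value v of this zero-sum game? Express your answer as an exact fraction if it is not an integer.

Row minima: Expand → 2, Cut → 0; maximin = 2.
Column maxima: High → 2, Low → 9; minimax = 2.
Since maximin = minimax = 2, there is a saddle point and the value is 2.

2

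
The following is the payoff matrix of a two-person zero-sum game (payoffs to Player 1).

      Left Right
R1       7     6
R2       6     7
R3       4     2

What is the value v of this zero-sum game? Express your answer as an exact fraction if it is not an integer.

Row minima: R1 → 6, R2 → 6, R3 → 2; maximin = 6.
Column maxima: Left → 7, Right → 7; minimax = 7.
6 ≠ 7, so there is no saddle point; optimal play is mixed.
R3 is strictly dominated by R1, so Player 1 never plays it.
On the remaining 2×2 (R1, R2 vs Left, Right):
Let Player 1 play R1 with probability p. Expected payoff against Left: 7p + 6(1−p) = p + 6; against Right: 6p + 7(1−p) = −p + 7.
Setting these equal: p + 6 = −p + 7 ⇒ 2p = 1 ⇒ p = 1/2, and the value is (1)·(1/2) + 6 = 13/2.
For Player 2: with q = P(Left), equating R1's and R2's payoffs gives q + 6 = −q + 7 ⇒ q = 1/2.

13/2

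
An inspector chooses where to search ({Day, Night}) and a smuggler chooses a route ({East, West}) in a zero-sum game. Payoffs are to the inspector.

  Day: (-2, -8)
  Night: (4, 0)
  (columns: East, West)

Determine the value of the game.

Row minima: Day → -8, Night → 0; maximin = 0.
Column maxima: East → 4, West → 0; minimax = 0.
Since maximin = minimax = 0, there is a saddle point and the value is 0.

0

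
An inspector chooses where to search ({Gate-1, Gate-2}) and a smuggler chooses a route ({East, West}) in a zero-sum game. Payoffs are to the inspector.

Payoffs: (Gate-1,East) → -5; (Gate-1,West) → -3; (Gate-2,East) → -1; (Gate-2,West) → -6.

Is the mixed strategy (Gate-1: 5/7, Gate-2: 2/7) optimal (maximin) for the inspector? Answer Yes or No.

Yes

Against East this mix gives (5/7)·(-5) + (2/7)·(-1) = -27/7.
Against West this mix gives (5/7)·(-3) + (2/7)·(-6) = -27/7.
All of the smuggler's active replies (East, West) yield -27/7, and no column does worse for the inspector. The mix makes the smuggler indifferent and guarantees -27/7, so it is optimal.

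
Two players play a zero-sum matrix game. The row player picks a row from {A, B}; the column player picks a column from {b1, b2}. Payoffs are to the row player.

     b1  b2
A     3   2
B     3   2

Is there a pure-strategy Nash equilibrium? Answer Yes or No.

Yes

Row minima: A → 2, B → 2; maximin = 2.
Column maxima: b1 → 3, b2 → 2; minimax = 2.
maximin = minimax = 2, so a saddle point exists.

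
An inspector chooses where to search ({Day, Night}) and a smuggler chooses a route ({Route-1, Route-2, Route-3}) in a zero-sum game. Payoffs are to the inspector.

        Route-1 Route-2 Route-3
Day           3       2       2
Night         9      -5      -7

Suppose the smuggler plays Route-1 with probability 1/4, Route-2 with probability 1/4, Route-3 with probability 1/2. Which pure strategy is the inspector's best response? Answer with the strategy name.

Expected payoff of Day: (1/4)·3 + (1/4)·2 + (1/2)·2 = 9/4.
Expected payoff of Night: (1/4)·9 + (1/4)·(-5) + (1/2)·(-7) = -5/2.
The largest is 9/4, so the inspector's best response is Day.

Day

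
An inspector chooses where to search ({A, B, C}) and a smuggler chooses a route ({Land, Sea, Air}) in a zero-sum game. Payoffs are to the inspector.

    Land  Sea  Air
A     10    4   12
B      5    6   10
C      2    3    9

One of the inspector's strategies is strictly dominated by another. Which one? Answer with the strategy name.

C

A gives a strictly higher payoff than C against every column: 10 > 2, 4 > 3, 12 > 9.
So C is strictly dominated and the inspector never plays it.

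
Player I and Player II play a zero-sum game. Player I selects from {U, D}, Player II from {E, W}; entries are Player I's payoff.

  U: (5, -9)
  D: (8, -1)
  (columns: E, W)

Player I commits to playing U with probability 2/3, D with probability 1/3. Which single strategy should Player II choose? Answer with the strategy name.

If Player II plays E, Player I's expected payoff is (2/3)·5 + (1/3)·8 = 6.
If Player II plays W, Player I's expected payoff is (2/3)·(-9) + (1/3)·(-1) = -19/3.
Player II minimizes Player I's payoff; the smallest is -19/3, so the best response is W.

W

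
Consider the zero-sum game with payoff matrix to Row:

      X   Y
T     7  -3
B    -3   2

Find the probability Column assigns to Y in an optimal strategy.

Row minima: T → -3, B → -3; maximin = -3.
Column maxima: X → 7, Y → 2; minimax = 2.
-3 ≠ 2, so there is no saddle point; optimal play is mixed.
Let Row play T with probability p. Expected payoff against X: 7p + (-3)(1−p) = 10p − 3; against Y: (-3)p + 2(1−p) = −5p + 2.
Setting these equal: 10p − 3 = −5p + 2 ⇒ 15p = 5 ⇒ p = 1/3, and the value is (10)·(1/3) − 3 = 1/3.
For Column: with q = P(X), equating T's and B's payoffs gives 10q − 3 = −5q + 2 ⇒ q = 1/3.

2/3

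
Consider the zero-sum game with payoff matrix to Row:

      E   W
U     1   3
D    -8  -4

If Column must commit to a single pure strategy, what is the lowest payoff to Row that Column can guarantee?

1

Column maxima: E → 1, W → 3.
The smallest of these is 1.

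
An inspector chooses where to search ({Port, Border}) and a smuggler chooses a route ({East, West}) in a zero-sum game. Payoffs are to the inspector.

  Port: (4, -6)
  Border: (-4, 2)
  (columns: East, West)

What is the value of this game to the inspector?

Row minima: Port → -6, Border → -4; maximin = -4.
Column maxima: East → 4, West → 2; minimax = 2.
-4 ≠ 2, so there is no saddle point; optimal play is mixed.
Let the inspector play Port with probability p. Expected payoff against East: 4p + (-4)(1−p) = 8p − 4; against West: (-6)p + 2(1−p) = −8p + 2.
Setting these equal: 8p − 4 = −8p + 2 ⇒ 16p = 6 ⇒ p = 3/8, and the value is (8)·(3/8) − 4 = -1.
For the smuggler: with q = P(East), equating Port's and Border's payoffs gives 10q − 6 = −6q + 2 ⇒ q = 1/2.

-1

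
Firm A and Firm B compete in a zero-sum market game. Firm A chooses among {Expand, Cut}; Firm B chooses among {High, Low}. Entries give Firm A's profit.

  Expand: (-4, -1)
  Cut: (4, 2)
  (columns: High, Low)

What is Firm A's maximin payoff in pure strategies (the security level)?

2

Row minima: Expand → -4, Cut → 2.
The best of these is 2.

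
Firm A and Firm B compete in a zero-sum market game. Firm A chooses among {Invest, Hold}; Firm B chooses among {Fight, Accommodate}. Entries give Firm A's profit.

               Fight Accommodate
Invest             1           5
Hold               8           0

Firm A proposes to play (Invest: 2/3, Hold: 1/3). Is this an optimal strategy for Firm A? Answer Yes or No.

Against Fight this mix gives (2/3)·1 + (1/3)·8 = 10/3.
Against Accommodate this mix gives (2/3)·5 + (1/3)·0 = 10/3.
All of Firm B's active replies (Fight, Accommodate) yield 10/3, and no column does worse for Firm A. The mix makes Firm B indifferent and guarantees 10/3, so it is optimal.

Yes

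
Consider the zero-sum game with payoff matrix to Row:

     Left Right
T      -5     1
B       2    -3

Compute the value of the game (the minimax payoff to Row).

Row minima: T → -5, B → -3; maximin = -3.
Column maxima: Left → 2, Right → 1; minimax = 1.
-3 ≠ 1, so there is no saddle point; optimal play is mixed.
Let Row play T with probability p. Expected payoff against Left: (-5)p + 2(1−p) = −7p + 2; against Right: 1p + (-3)(1−p) = 4p − 3.
Setting these equal: −7p + 2 = 4p − 3 ⇒ −11p = -5 ⇒ p = 5/11, and the value is (-7)·(5/11) + 2 = -13/11.
For Column: with q = P(Left), equating T's and B's payoffs gives −6q + 1 = 5q − 3 ⇒ q = 4/11.

-13/11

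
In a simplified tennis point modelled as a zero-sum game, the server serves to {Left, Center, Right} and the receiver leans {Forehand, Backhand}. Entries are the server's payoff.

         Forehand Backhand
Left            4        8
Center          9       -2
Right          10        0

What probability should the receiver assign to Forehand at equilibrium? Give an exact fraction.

Row minima: Left → 4, Center → -2, Right → 0; maximin = 4.
Column maxima: Forehand → 10, Backhand → 8; minimax = 8.
4 ≠ 8, so there is no saddle point; optimal play is mixed.
Center is strictly dominated by Right, so the server never plays it.
On the remaining 2×2 (Left, Right vs Forehand, Backhand):
Let the server play Left with probability p. Expected payoff against Forehand: 4p + 10(1−p) = −6p + 10; against Backhand: 8p + 0(1−p) = 8p.
Setting these equal: −6p + 10 = 8p ⇒ −14p = -10 ⇒ p = 5/7, and the value is (-6)·(5/7) + 10 = 40/7.
For the receiver: with q = P(Forehand), equating Left's and Right's payoffs gives −4q + 8 = 10q ⇒ q = 4/7.

4/7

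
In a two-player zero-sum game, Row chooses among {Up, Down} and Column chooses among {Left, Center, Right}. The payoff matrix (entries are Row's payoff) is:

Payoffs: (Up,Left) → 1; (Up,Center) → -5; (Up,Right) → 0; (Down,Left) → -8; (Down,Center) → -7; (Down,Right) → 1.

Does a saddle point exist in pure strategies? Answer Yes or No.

Yes

Row minima: Up → -5, Down → -8; maximin = -5.
Column maxima: Left → 1, Center → -5, Right → 1; minimax = -5.
maximin = minimax = -5, so a saddle point exists.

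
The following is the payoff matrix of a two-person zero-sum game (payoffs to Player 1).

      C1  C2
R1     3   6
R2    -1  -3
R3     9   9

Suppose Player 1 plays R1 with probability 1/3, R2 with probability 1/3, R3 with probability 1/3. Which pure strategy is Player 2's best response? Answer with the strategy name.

If Player 2 plays C1, Player 1's expected payoff is (1/3)·3 + (1/3)·(-1) + (1/3)·9 = 11/3.
If Player 2 plays C2, Player 1's expected payoff is (1/3)·6 + (1/3)·(-3) + (1/3)·9 = 4.
Player 2 minimizes Player 1's payoff; the smallest is 11/3, so the best response is C1.

C1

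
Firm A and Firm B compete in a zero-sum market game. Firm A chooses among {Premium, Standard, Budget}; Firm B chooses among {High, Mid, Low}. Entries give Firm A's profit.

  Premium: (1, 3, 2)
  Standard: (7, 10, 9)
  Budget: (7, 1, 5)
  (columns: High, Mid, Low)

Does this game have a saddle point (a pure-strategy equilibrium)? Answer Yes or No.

Row minima: Premium → 1, Standard → 7, Budget → 1; maximin = 7.
Column maxima: High → 7, Mid → 10, Low → 9; minimax = 7.
maximin = minimax = 7, so a saddle point exists.

Yes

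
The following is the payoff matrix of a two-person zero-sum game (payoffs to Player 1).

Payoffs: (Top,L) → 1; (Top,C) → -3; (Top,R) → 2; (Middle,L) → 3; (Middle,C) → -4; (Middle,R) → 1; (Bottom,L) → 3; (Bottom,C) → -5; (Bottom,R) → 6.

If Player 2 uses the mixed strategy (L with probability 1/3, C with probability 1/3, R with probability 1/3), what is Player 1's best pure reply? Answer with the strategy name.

Bottom

Expected payoff of Top: (1/3)·1 + (1/3)·(-3) + (1/3)·2 = 0.
Expected payoff of Middle: (1/3)·3 + (1/3)·(-4) + (1/3)·1 = 0.
Expected payoff of Bottom: (1/3)·3 + (1/3)·(-5) + (1/3)·6 = 4/3.
The largest is 4/3, so Player 1's best response is Bottom.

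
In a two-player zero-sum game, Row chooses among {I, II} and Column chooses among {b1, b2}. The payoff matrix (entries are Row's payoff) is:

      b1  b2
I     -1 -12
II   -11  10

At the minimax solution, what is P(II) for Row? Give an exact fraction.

Row minima: I → -12, II → -11; maximin = -11.
Column maxima: b1 → -1, b2 → 10; minimax = -1.
-11 ≠ -1, so there is no saddle point; optimal play is mixed.
Let Row play I with probability p. Expected payoff against b1: (-1)p + (-11)(1−p) = 10p − 11; against b2: (-12)p + 10(1−p) = −22p + 10.
Setting these equal: 10p − 11 = −22p + 10 ⇒ 32p = 21 ⇒ p = 21/32, and the value is (10)·(21/32) − 11 = -71/16.
For Column: with q = P(b1), equating I's and II's payoffs gives 11q − 12 = −21q + 10 ⇒ q = 11/16.

11/32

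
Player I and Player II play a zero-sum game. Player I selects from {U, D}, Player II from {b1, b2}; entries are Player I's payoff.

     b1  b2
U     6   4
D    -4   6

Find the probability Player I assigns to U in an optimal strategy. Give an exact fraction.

5/6

Row minima: U → 4, D → -4; maximin = 4.
Column maxima: b1 → 6, b2 → 6; minimax = 6.
4 ≠ 6, so there is no saddle point; optimal play is mixed.
Let Player I play U with probability p. Expected payoff against b1: 6p + (-4)(1−p) = 10p − 4; against b2: 4p + 6(1−p) = −2p + 6.
Setting these equal: 10p − 4 = −2p + 6 ⇒ 12p = 10 ⇒ p = 5/6, and the value is (10)·(5/6) − 4 = 13/3.
For Player II: with q = P(b1), equating U's and D's payoffs gives 2q + 4 = −10q + 6 ⇒ q = 1/6.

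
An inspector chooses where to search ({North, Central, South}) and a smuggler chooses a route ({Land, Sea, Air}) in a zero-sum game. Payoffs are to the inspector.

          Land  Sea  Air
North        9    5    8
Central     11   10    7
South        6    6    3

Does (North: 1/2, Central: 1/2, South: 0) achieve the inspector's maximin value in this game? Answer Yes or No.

Against Land this mix gives (1/2)·9 + (1/2)·11 = 10.
Against Sea this mix gives (1/2)·5 + (1/2)·10 = 15/2.
Against Air this mix gives (1/2)·8 + (1/2)·7 = 15/2.
All of the smuggler's active replies (Sea, Air) yield 15/2, and no column does worse for the inspector. The mix makes the smuggler indifferent and guarantees 15/2, so it is optimal.

Yes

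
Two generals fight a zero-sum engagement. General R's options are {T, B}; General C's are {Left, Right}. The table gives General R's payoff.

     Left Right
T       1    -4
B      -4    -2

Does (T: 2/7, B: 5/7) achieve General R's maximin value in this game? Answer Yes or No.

Against Left this mix gives (2/7)·1 + (5/7)·(-4) = -18/7.
Against Right this mix gives (2/7)·(-4) + (5/7)·(-2) = -18/7.
All of General C's active replies (Left, Right) yield -18/7, and no column does worse for General R. The mix makes General C indifferent and guarantees -18/7, so it is optimal.

Yes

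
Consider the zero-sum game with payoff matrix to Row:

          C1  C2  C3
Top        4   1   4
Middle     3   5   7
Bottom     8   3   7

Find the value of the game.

31/7

Row minima: Top → 1, Middle → 3, Bottom → 3; maximin = 3.
Column maxima: C1 → 8, C2 → 5, C3 → 7; minimax = 5.
3 ≠ 5, so there is no saddle point; optimal play is mixed.
Top is strictly dominated by Bottom, so Row never plays it.
C3 is strictly dominated by C2 (it gives Row strictly more in every row), so Column never plays it.
On the remaining 2×2 (Middle, Bottom vs C1, C2):
Let Row play Middle with probability p. Expected payoff against C1: 3p + 8(1−p) = −5p + 8; against C2: 5p + 3(1−p) = 2p + 3.
Setting these equal: −5p + 8 = 2p + 3 ⇒ −7p = -5 ⇒ p = 5/7, and the value is (-5)·(5/7) + 8 = 31/7.
For Column: with q = P(C1), equating Middle's and Bottom's payoffs gives −2q + 5 = 5q + 3 ⇒ q = 2/7.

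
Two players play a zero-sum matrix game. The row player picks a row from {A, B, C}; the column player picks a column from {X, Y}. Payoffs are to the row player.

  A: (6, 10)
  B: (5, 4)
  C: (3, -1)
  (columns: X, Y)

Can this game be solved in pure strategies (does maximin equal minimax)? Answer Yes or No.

Row minima: A → 6, B → 4, C → -1; maximin = 6.
Column maxima: X → 6, Y → 10; minimax = 6.
maximin = minimax = 6, so a saddle point exists.

Yes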